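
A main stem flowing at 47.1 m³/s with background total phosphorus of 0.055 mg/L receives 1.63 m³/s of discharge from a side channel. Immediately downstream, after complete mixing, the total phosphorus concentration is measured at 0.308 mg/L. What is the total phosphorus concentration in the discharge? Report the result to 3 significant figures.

Mass balance: 47.10·0.05500 + 1.630·Cₑ = 48.73·0.3080
→ Cₑ = (48.73·0.3080 − 47.10·0.05500) / 1.630 = 7.619 mg/L.

7.62 mg/L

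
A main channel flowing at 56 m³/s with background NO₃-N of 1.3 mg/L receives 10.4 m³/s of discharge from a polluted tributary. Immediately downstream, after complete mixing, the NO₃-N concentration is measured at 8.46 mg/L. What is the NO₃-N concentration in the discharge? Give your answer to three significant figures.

47.0 mg/L

Mass balance: 56.00·1.300 + 10.40·Cₑ = 66.40·8.460
→ Cₑ = (66.40·8.460 − 56.00·1.300) / 10.40 = 47.01 mg/L.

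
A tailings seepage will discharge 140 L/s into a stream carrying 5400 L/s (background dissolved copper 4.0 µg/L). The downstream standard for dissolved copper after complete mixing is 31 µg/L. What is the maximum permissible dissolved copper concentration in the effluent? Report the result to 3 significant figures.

1070 µg/L

At the limit, (Qr·Cr + Qe·Cₑ)/(Qr + Qe) = 31:
Cₑ = (5540·31 − 5400·4.000) / 140.0 = 1072 µg/L.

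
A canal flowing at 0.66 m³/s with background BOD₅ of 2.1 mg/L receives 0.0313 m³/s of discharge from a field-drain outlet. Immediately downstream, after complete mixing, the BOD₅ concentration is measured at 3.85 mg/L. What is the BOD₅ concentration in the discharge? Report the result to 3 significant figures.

40.8 mg/L

Mass balance: 0.6600·2.100 + 0.03130·Cₑ = 0.6913·3.850
→ Cₑ = (0.6913·3.850 − 0.6600·2.100) / 0.03130 = 40.75 mg/L.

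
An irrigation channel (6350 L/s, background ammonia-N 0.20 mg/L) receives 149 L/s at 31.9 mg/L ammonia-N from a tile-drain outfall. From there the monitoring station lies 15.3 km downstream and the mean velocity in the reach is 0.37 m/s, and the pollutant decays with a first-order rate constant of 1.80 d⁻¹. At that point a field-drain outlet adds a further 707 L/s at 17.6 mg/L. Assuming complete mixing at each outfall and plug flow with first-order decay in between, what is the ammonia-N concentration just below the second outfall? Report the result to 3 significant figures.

Flow-weighted average: C = (6350·0.2000 + 149.0·31.90) / 6499 = 6023/6499 = 0.9268 mg/L; combined flow 6499 L/s.
Travel time t = 15.3·1000 / 0.37 = 41350 s = 11.49 h.
After decay, C = 0.9268 × e^(−kt) = 0.9268 × 0.4225 = 0.3916 mg/L.
At the second outfall, C = (6499·0.3916 + 707.0·17.60) / (6499 + 707.0) = 2.080 mg/L.

2.08 mg/L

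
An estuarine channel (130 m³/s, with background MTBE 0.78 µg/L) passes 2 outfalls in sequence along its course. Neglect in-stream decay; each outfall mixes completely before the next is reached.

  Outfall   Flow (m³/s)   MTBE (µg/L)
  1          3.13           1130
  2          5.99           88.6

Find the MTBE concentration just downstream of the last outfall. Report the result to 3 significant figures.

Outfall 1: combined Q = 133.1 m³/s; C = (130.0·0.7800 + 3.130·1130)/133.1 = 27.33 µg/L.
Outfall 2: combined Q = 139.1 m³/s; C = (133.1·27.33 + 5.990·88.60)/139.1 = 29.97 µg/L.

30.0 µg/L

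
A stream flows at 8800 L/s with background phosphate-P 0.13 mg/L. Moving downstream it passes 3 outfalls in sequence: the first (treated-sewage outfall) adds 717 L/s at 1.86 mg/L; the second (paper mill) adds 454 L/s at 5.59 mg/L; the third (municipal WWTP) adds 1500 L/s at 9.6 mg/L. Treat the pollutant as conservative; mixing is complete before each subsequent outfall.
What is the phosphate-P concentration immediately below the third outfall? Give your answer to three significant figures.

1.69 mg/L

After outfall 1: Q = 8800 + 717.0 = 9517 L/s; C = (8800·0.1300 + 717.0·1.860)/9517 = 0.2603 mg/L.
After outfall 2: Q = 9517 + 454.0 = 9971 L/s; C = (9517·0.2603 + 454.0·5.590)/9971 = 0.5030 mg/L.
After outfall 3: Q = 9971 + 1500 = 11470 L/s; C = (9971·0.5030 + 1500·9.600)/11470 = 1.693 mg/L.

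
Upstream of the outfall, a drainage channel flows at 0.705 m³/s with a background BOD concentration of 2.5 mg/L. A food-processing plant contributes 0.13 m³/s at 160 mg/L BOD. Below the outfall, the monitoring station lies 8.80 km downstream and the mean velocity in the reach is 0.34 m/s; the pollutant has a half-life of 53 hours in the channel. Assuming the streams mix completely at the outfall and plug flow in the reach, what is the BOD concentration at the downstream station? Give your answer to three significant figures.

Mass balance: C = (0.7050·2.500 + 0.1300·160.0) / 0.8350 = 22.56/0.8350 = 27.02 mg/L.
Travel time t = 8.80·1000 / 0.34 = 25880 s = 7.190 h.
Half-life 53 h → k = ln 2 / 53 = 0.01308 h⁻¹ = 0.3139 d⁻¹.
Decay over the reach: 27.02·exp(−kt) = 27.02·0.9103 = 24.60 mg/L.

24.6 mg/L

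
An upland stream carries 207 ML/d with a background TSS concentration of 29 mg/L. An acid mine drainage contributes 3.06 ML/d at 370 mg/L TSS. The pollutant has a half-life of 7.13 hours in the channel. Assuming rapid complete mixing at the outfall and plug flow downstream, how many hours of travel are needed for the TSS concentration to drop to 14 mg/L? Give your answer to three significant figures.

9.12 h

Conservation of mass: C = (207.0·29.00 + 3.060·370.0) / 210.1 = 7135/210.1 = 33.97 mg/L.
Half-life 7.13 h → k = ln 2 / 7.13 = 0.09722 h⁻¹ = 2.333 d⁻¹.
33.97·exp(−k·t) = 14 → t = ln(33.97/14)/k = 32820 s = 9.117 h.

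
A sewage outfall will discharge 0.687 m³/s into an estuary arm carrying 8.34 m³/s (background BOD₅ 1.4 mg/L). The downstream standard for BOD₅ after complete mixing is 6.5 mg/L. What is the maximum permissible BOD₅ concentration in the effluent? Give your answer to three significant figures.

68.4 mg/L

At the limit, (Qr·Cr + Qe·Cₑ)/(Qr + Qe) = 6.5:
Cₑ = (9.027·6.5 − 8.340·1.400) / 0.6870 = 68.41 mg/L.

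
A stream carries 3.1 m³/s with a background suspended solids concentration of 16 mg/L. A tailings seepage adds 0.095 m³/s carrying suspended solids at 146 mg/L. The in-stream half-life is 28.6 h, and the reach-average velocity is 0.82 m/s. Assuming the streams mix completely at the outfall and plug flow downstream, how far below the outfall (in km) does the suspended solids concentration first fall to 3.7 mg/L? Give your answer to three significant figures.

205 km

Flow-weighted average: C = (3.100·16.00 + 0.09500·146.0) / 3.195 = 63.47/3.195 = 19.87 mg/L.
Half-life 28.6 h → k = ln 2 / 28.6 = 0.02424 h⁻¹ = 0.5817 d⁻¹.
Set 19.87·exp(−k·t) = 3.7 → t = ln(19.87/3.7)/k = 249600 s = 69.35 h.
Distance = v·t = 0.82·249600 = 204700 m = 204.7 km.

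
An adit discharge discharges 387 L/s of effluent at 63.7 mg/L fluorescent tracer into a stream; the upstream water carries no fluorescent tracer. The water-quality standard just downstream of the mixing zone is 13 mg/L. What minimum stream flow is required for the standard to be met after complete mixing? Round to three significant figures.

Set C_mix = 13: (Q·0 + 387.0·63.70) / (Q + 387.0) = 13
→ Q = 387.0·(63.70 − 13)/(13 − 0) = 1509 L/s.

1510 L/s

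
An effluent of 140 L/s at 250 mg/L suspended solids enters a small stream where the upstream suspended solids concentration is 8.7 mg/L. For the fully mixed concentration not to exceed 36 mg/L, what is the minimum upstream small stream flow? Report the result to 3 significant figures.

Set C_mix = 36: (Q·8.700 + 140.0·250.0) / (Q + 140.0) = 36
→ Q = 140.0·(250.0 − 36)/(36 − 8.700) = 1097 L/s.

1100 L/s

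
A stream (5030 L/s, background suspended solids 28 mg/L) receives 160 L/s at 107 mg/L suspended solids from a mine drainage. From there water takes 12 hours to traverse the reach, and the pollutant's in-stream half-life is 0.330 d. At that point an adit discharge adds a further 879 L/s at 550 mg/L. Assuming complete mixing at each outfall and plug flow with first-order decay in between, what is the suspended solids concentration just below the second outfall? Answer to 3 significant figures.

Flow-weighted average: C = (5030·28.00 + 160.0·107.0) / 5190 = 158000/5190 = 30.44 mg/L; combined flow 5190 L/s.
Half-life 0.330 d → k = ln 2 / 0.330 = 2.100 d⁻¹.
After decay, C = 30.44 × e^(−kt) = 30.44 × 0.3499 = 10.65 mg/L.
At the second outfall, C = (5190·10.65 + 879.0·550.0) / (5190 + 879.0) = 88.76 mg/L.

88.8 mg/L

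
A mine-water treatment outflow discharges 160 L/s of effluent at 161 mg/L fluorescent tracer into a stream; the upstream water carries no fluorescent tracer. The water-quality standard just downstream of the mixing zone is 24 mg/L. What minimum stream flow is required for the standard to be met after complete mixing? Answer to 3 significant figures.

913 L/s

Set C_mix = 24: (Q·0 + 160.0·161.0) / (Q + 160.0) = 24
→ Q = 160.0·(161.0 − 24)/(24 − 0) = 913.3 L/s.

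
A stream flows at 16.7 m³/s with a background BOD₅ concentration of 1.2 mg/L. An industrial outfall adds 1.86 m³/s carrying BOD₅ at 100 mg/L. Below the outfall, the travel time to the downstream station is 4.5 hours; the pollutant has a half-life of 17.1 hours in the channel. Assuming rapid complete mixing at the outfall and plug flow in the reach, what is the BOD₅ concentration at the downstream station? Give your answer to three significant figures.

Conservation of mass: C = (16.70·1.200 + 1.860·100.0) / 18.56 = 206.0/18.56 = 11.10 mg/L.
Half-life 17.1 h → k = ln 2 / 17.1 = 0.04053 h⁻¹ = 0.9728 d⁻¹.
Applying C = C₀e^(−kt): 11.10 × 0.8333 = 9.250 mg/L.

9.25 mg/L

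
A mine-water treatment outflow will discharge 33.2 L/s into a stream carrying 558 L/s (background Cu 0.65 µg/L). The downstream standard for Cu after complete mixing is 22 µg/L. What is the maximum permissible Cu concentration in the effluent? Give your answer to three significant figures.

At the limit, (Qr·Cr + Qe·Cₑ)/(Qr + Qe) = 22:
Cₑ = (591.2·22 − 558.0·0.6500) / 33.20 = 380.8 µg/L.

381 µg/L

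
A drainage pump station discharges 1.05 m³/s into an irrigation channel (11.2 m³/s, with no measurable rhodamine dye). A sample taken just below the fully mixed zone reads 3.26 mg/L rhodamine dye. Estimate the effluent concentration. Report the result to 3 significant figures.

38.0 mg/L

Mass balance: 11.20·0 + 1.050·Cₑ = 12.25·3.260
→ Cₑ = (12.25·3.260 − 11.20·0) / 1.050 = 38.03 mg/L.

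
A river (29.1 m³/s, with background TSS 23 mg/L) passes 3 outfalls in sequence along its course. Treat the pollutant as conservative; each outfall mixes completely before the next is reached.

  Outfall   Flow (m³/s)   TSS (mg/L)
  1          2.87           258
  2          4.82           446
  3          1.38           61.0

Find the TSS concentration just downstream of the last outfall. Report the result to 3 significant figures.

95.5 mg/L

After outfall 1: Q = 29.10 + 2.870 = 31.97 m³/s; C = (29.10·23.00 + 2.870·258.0)/31.97 = 44.10 mg/L.
After outfall 2: Q = 31.97 + 4.820 = 36.79 m³/s; C = (31.97·44.10 + 4.820·446.0)/36.79 = 96.75 mg/L.
After outfall 3: Q = 36.79 + 1.380 = 38.17 m³/s; C = (36.79·96.75 + 1.380·61.00)/38.17 = 95.46 mg/L.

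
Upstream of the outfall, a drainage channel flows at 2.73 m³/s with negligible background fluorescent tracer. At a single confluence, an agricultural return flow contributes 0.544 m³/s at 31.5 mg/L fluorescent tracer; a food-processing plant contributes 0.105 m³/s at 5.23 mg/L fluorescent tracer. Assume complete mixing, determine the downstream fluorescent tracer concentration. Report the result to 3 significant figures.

Conservation of mass: C = (2.730·0 + 0.5440·31.50 + 0.1050·5.230) / 3.379 = 17.69/3.379 = 5.234 mg/L.

5.23 mg/L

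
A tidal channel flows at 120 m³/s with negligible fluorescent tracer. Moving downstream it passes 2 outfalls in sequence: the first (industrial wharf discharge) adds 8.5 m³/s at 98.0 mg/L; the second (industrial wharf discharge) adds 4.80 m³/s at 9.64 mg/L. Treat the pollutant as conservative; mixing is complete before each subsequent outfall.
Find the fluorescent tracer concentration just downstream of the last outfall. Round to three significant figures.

After outfall 1: Q = 120.0 + 8.500 = 128.5 m³/s; C = (120.0·0 + 8.500·98.00)/128.5 = 6.482 mg/L.
After outfall 2: Q = 128.5 + 4.800 = 133.3 m³/s; C = (128.5·6.482 + 4.800·9.640)/133.3 = 6.596 mg/L.

6.60 mg/L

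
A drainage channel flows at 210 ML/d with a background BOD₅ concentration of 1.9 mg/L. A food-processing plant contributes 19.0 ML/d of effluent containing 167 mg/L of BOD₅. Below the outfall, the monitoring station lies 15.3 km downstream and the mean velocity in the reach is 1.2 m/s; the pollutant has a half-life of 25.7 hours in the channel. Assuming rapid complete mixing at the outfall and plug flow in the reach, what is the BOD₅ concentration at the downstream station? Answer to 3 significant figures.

14.2 mg/L

Mass balance: C = (210.0·1.900 + 19.00·167.0) / 229.0 = 3572/229.0 = 15.60 mg/L.
Travel time t = 15.3·1000 / 1.2 = 12750 s = 3.542 h.
Half-life 25.7 h → k = ln 2 / 25.7 = 0.02697 h⁻¹ = 0.6473 d⁻¹.
Decay over the reach: 15.60·exp(−kt) = 15.60·0.9089 = 14.18 mg/L.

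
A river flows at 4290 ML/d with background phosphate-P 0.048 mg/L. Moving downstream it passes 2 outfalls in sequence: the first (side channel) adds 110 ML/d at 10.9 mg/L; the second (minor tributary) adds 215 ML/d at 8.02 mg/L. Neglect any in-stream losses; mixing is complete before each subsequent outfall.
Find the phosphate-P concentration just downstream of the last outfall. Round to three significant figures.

0.678 mg/L

Below outfall 1: Q → 4400 ML/d, C = (4290·0.04800 + 110.0·10.90)/4400 = 0.3193 mg/L.
Below outfall 2: Q → 4615 ML/d, C = (4400·0.3193 + 215.0·8.020)/4615 = 0.6781 mg/L.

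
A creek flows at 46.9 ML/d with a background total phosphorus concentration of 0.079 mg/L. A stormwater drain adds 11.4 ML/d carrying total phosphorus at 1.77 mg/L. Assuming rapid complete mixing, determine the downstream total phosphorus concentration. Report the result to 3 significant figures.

Flow-weighted average: C = (46.90·0.07900 + 11.40·1.770) / 58.30 = 23.88/58.30 = 0.4097 mg/L.

0.410 mg/L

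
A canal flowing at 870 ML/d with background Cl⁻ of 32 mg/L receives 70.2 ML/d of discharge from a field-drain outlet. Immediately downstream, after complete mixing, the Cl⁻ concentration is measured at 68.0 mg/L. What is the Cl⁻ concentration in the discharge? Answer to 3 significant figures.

514 mg/L

Mass balance: 870.0·32.00 + 70.20·Cₑ = 940.2·68.00
→ Cₑ = (940.2·68.00 − 870.0·32.00) / 70.20 = 514.2 mg/L.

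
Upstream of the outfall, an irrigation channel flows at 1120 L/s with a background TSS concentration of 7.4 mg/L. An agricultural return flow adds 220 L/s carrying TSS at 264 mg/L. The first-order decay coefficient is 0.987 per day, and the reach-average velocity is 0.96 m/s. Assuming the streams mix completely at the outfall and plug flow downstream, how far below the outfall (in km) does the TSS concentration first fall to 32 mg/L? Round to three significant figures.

Mixed concentration C = ΣQC/ΣQ = (1120·7.400 + 220.0·264.0) / 1340 = 66370/1340 = 49.53 mg/L.
Set 49.53·exp(−k·t) = 32 → t = ln(49.53/32)/k = 38240 s = 10.62 h.
Distance = v·t = 0.96·38240 = 36710 m = 36.71 km.

36.7 km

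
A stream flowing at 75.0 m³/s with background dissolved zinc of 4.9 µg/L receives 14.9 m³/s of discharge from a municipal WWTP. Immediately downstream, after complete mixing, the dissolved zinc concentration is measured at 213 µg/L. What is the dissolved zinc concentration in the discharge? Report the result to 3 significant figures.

1260 µg/L

Mass balance: 75.00·4.900 + 14.90·Cₑ = 89.90·213.0
→ Cₑ = (89.90·213.0 − 75.00·4.900) / 14.90 = 1260 µg/L.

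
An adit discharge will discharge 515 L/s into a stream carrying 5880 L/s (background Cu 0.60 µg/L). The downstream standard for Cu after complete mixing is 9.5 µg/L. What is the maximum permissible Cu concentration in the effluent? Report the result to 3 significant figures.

At the limit, (Qr·Cr + Qe·Cₑ)/(Qr + Qe) = 9.5:
Cₑ = (6395·9.5 − 5880·0.6000) / 515.0 = 111.1 µg/L.

111 µg/L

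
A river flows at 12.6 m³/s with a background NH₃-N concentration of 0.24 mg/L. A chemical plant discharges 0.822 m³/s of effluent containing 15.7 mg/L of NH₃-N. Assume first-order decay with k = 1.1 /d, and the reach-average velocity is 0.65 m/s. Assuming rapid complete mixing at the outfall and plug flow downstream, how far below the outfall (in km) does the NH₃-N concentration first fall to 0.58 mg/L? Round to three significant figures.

36.6 km

Mixed concentration C = ΣQC/ΣQ = (12.60·0.2400 + 0.8220·15.70) / 13.42 = 15.93/13.42 = 1.187 mg/L.
Set 1.187·exp(−k·t) = 0.58 → t = ln(1.187/0.58)/k = 56240 s = 15.62 h.
Distance = v·t = 0.65·56240 = 36550 m = 36.55 km.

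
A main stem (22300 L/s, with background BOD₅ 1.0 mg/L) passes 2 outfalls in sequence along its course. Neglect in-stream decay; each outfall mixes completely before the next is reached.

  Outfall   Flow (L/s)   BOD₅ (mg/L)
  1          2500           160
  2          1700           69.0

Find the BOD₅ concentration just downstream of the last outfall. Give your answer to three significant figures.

20.4 mg/L

After outfall 1: Q = 22300 + 2500 = 24800 L/s; C = (22300·1.000 + 2500·160.0)/24800 = 17.03 mg/L.
After outfall 2: Q = 24800 + 1700 = 26500 L/s; C = (24800·17.03 + 1700·69.00)/26500 = 20.36 mg/L.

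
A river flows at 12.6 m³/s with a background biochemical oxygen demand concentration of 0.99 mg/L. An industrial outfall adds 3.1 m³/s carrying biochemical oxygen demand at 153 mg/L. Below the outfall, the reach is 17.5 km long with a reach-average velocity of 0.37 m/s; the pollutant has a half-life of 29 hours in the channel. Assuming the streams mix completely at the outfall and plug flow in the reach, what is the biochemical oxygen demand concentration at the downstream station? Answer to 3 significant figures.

Flow-weighted average: C = (12.60·0.9900 + 3.100·153.0) / 15.70 = 486.8/15.70 = 31.00 mg/L.
Travel time t = 17.5·1000 / 0.37 = 47300 s = 13.14 h.
Half-life 29 h → k = ln 2 / 29 = 0.02390 h⁻¹ = 0.5736 d⁻¹.
After decay, C = 31.00 × e^(−kt) = 31.00 × 0.7305 = 22.65 mg/L.

22.6 mg/L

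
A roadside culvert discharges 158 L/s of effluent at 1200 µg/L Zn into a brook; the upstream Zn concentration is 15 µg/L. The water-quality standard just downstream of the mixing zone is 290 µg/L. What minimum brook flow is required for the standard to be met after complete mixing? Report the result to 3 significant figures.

Set C_mix = 290: (Q·15.00 + 158.0·1200) / (Q + 158.0) = 290
→ Q = 158.0·(1200 − 290)/(290 − 15.00) = 522.8 L/s.

523 L/s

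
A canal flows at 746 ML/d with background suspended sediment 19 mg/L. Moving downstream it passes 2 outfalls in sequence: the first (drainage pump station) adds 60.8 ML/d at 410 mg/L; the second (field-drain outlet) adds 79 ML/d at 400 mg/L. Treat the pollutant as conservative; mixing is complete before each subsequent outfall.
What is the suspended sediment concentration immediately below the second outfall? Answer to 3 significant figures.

After outfall 1: Q = 746.0 + 60.80 = 806.8 ML/d; C = (746.0·19.00 + 60.80·410.0)/806.8 = 48.47 mg/L.
After outfall 2: Q = 806.8 + 79.00 = 885.8 ML/d; C = (806.8·48.47 + 79.00·400.0)/885.8 = 79.82 mg/L.

79.8 mg/L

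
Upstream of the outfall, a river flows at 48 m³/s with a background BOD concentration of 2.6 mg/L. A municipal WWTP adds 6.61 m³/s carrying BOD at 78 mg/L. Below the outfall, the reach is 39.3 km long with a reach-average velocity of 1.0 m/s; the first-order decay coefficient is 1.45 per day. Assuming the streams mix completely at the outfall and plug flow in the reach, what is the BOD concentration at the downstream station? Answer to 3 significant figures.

6.06 mg/L

Mixed concentration C = ΣQC/ΣQ = (48.00·2.600 + 6.610·78.00) / 54.61 = 640.4/54.61 = 11.73 mg/L.
Travel time t = 39.3·1000 / 1.0 = 39300 s = 10.92 h.
Decay over the reach: 11.73·exp(−kt) = 11.73·0.5171 = 6.064 mg/L.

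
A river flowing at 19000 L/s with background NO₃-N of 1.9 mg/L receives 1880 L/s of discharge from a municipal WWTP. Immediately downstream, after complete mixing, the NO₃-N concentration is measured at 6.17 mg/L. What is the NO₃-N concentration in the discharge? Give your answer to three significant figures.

Mass balance: 19000·1.900 + 1880·Cₑ = 20880·6.170
→ Cₑ = (20880·6.170 − 19000·1.900) / 1880 = 49.32 mg/L.

49.3 mg/L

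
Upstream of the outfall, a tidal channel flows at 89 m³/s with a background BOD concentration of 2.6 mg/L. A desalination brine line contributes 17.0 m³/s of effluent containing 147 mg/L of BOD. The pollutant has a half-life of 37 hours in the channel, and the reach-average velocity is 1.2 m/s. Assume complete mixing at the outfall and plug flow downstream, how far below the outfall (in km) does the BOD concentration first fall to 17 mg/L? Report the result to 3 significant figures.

Conservation of mass: C = (89.00·2.600 + 17.00·147.0) / 106.0 = 2730/106.0 = 25.76 mg/L.
Half-life 37 h → k = ln 2 / 37 = 0.01873 h⁻¹ = 0.4496 d⁻¹.
Set 25.76·exp(−k·t) = 17 → t = ln(25.76/17)/k = 79860 s = 22.18 h.
Distance = v·t = 1.2·79860 = 95830 m = 95.83 km.

95.8 km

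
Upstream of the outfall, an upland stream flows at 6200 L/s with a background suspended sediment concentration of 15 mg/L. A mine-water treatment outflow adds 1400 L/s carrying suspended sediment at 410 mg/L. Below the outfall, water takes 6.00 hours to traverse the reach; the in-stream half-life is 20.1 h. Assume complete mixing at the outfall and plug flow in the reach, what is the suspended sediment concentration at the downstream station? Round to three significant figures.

Flow-weighted average: C = (6200·15.00 + 1400·410.0) / 7600 = 667000/7600 = 87.76 mg/L.
Half-life 20.1 h → k = ln 2 / 20.1 = 0.03448 h⁻¹ = 0.8276 d⁻¹.
After decay, C = 87.76 × e^(−kt) = 87.76 × 0.8131 = 71.36 mg/L.

71.4 mg/L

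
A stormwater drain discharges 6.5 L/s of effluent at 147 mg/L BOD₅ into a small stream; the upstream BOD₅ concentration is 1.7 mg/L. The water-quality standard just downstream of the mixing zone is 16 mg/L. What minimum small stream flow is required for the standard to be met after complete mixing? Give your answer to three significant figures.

59.5 L/s

Set C_mix = 16: (Q·1.700 + 6.500·147.0) / (Q + 6.500) = 16
→ Q = 6.500·(147.0 − 16)/(16 − 1.700) = 59.55 L/s.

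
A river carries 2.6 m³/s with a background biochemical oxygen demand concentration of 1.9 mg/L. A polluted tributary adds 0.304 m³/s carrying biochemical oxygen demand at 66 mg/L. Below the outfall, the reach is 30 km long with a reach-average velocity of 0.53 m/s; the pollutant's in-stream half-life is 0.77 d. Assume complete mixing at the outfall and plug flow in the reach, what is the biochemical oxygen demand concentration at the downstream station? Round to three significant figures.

4.77 mg/L

Flow-weighted average: C = (2.600·1.900 + 0.3040·66.00) / 2.904 = 25.00/2.904 = 8.610 mg/L.
Travel time t = 30·1000 / 0.53 = 56600 s = 15.72 h.
Half-life 0.77 d → k = ln 2 / 0.77 = 0.9002 d⁻¹.
First-order decay: C = 8.610·exp(−k·t) = 8.610·0.5545 = 4.774 mg/L.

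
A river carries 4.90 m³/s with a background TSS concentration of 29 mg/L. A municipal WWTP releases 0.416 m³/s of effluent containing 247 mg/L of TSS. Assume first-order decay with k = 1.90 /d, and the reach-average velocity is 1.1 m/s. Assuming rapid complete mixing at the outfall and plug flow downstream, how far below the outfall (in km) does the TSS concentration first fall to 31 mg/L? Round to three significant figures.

After mixing, C = (4.900·29.00 + 0.4160·247.0) / 5.316 = 244.9/5.316 = 46.06 mg/L.
Set 46.06·exp(−k·t) = 31 → t = ln(46.06/31)/k = 18010 s = 5.001 h.
Distance = v·t = 1.1·18010 = 19810 m = 19.81 km.

19.8 km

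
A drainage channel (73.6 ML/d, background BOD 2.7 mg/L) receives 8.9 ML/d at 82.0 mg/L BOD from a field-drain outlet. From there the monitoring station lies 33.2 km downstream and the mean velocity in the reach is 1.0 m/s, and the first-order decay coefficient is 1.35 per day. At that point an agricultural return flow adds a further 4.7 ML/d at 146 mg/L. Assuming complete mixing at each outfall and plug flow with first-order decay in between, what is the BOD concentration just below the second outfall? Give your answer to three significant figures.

After mixing, C = (73.60·2.700 + 8.900·82.00) / 82.50 = 928.5/82.50 = 11.25 mg/L; combined flow 82.50 ML/d.
Travel time t = 33.2·1000 / 1.0 = 33200 s = 9.222 h.
First-order decay: C = 11.25·exp(−k·t) = 11.25·0.5953 = 6.700 mg/L.
At the second outfall, C = (82.50·6.700 + 4.700·146.0) / (82.50 + 4.700) = 14.21 mg/L.

14.2 mg/L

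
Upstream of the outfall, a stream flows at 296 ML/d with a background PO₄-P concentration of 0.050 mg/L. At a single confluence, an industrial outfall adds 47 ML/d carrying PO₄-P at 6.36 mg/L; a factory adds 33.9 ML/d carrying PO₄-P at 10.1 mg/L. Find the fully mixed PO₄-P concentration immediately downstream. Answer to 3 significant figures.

1.74 mg/L

Conservation of mass: C = (296.0·0.05000 + 47.00·6.360 + 33.90·10.10) / 376.9 = 656.1/376.9 = 1.741 mg/L.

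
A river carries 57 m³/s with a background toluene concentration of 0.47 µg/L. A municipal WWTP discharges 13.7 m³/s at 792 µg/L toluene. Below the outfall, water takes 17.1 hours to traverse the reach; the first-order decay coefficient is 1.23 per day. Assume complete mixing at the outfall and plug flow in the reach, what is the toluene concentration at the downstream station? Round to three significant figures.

Mixed concentration C = ΣQC/ΣQ = (57.00·0.4700 + 13.70·792.0) / 70.70 = 10880/70.70 = 153.8 µg/L.
Applying C = C₀e^(−kt): 153.8 × 0.4163 = 64.05 µg/L.

64.0 µg/L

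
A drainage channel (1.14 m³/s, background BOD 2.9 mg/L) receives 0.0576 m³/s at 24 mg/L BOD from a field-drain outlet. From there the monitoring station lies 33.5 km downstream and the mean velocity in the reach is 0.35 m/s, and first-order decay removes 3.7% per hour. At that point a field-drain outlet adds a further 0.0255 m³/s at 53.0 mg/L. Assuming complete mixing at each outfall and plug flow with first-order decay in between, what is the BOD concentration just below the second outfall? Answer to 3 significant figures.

Mixed concentration C = ΣQC/ΣQ = (1.140·2.900 + 0.05760·24.00) / 1.198 = 4.688/1.198 = 3.915 mg/L; combined flow 1.198 m³/s.
Travel time t = 33.5·1000 / 0.35 = 95710 s = 26.59 h.
3.7%/h lost → k = −ln(1 − 0.037) = 0.03770 h⁻¹.
After decay, C = 3.915 × e^(−kt) = 3.915 × 0.3670 = 1.437 mg/L.
Second outfall: C = (1.198·1.437 + 0.02550·53.00)/1.223 = 2.512 mg/L.

2.51 mg/L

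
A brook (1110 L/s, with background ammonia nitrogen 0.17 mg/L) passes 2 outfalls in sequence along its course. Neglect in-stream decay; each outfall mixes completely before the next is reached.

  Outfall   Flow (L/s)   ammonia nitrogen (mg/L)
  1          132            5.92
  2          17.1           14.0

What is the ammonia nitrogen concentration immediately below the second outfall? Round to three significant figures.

0.961 mg/L

Outfall 1: combined Q = 1242 L/s; C = (1110·0.1700 + 132.0·5.920)/1242 = 0.7811 mg/L.
Outfall 2: combined Q = 1259 L/s; C = (1242·0.7811 + 17.10·14.00)/1259 = 0.9606 mg/L.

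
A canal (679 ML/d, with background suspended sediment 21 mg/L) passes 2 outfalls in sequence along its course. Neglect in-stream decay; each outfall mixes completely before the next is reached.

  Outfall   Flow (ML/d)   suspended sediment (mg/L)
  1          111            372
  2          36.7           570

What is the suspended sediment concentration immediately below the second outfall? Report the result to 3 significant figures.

Outfall 1: combined Q = 790.0 ML/d; C = (679.0·21.00 + 111.0·372.0)/790.0 = 70.32 mg/L.
Outfall 2: combined Q = 826.7 ML/d; C = (790.0·70.32 + 36.70·570.0)/826.7 = 92.50 mg/L.

92.5 mg/L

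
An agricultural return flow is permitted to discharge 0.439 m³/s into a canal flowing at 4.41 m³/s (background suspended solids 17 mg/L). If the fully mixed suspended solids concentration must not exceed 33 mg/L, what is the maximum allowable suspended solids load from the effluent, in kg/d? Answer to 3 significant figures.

Mass balance at the limit: 4.410·17.00 + 0.4390·Cₑ = 4.849·33 → Cₑ = 193.7 mg/L.
Load = 0.4390 m³/s × 193.7 g/m³ × 86 400 s/d = 7348 kg/d.

7350 kg/d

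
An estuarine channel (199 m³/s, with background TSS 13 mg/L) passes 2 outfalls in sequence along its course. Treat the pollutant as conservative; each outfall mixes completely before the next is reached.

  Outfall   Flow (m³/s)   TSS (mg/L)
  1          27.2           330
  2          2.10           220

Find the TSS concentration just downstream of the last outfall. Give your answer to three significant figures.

Outfall 1: combined Q = 226.2 m³/s; C = (199.0·13.00 + 27.20·330.0)/226.2 = 51.12 mg/L.
Outfall 2: combined Q = 228.3 m³/s; C = (226.2·51.12 + 2.100·220.0)/228.3 = 52.67 mg/L.

52.7 mg/L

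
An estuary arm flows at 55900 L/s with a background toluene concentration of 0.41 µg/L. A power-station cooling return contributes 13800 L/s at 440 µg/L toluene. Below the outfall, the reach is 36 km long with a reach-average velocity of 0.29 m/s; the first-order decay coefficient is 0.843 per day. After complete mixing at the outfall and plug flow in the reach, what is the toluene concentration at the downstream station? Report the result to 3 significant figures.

26.0 µg/L

Conservation of mass: C = (55900·0.4100 + 13800·440.0) / 69700 = 6095000/69700 = 87.45 µg/L.
Travel time t = 36·1000 / 0.29 = 124100 s = 34.48 h.
Applying C = C₀e^(−kt): 87.45 × 0.2978 = 26.04 µg/L.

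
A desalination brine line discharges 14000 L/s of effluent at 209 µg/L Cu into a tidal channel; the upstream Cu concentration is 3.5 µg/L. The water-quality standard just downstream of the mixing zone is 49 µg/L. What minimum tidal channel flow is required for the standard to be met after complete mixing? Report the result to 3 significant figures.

49200 L/s

Set C_mix = 49: (Q·3.500 + 14000·209.0) / (Q + 14000) = 49
→ Q = 14000·(209.0 − 49)/(49 − 3.500) = 49230 L/s.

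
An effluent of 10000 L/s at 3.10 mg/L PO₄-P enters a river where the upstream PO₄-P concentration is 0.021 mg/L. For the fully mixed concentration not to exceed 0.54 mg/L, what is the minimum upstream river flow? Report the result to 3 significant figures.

Set C_mix = 0.54: (Q·0.02100 + 10000·3.100) / (Q + 10000) = 0.54
→ Q = 10000·(3.100 − 0.54)/(0.54 − 0.02100) = 49330 L/s.

49300 L/s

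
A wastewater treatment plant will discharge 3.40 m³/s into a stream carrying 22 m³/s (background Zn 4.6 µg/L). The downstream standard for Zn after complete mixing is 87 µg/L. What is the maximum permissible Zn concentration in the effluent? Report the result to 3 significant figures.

620 µg/L

At the limit, (Qr·Cr + Qe·Cₑ)/(Qr + Qe) = 87:
Cₑ = (25.40·87 − 22.00·4.600) / 3.400 = 620.2 µg/L.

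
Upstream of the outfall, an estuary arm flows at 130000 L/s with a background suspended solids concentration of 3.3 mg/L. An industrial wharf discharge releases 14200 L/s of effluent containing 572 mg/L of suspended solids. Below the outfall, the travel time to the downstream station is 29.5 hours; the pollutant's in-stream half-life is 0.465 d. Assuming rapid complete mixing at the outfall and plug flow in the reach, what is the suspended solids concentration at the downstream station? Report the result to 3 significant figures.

9.49 mg/L

After mixing, C = (130000·3.300 + 14200·572.0) / 144200 = 8551000/144200 = 59.30 mg/L.
Half-life 0.465 d → k = ln 2 / 0.465 = 1.491 d⁻¹.
Applying C = C₀e^(−kt): 59.30 × 0.1601 = 9.492 mg/L.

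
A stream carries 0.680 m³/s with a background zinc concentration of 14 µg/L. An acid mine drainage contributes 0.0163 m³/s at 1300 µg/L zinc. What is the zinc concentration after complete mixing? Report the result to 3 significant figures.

44.1 µg/L

After mixing, C = (0.6800·14.00 + 0.01630·1300) / 0.6963 = 30.71/0.6963 = 44.10 µg/L.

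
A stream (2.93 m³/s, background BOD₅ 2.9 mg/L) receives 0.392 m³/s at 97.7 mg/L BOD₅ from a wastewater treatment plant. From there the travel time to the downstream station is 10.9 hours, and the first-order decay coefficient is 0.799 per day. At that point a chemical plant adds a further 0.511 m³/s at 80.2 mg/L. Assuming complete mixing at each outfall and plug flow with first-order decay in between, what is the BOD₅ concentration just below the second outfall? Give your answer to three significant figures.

Mixed concentration C = ΣQC/ΣQ = (2.930·2.900 + 0.3920·97.70) / 3.322 = 46.80/3.322 = 14.09 mg/L; combined flow 3.322 m³/s.
After decay, C = 14.09 × e^(−kt) = 14.09 × 0.6957 = 9.800 mg/L.
Second outfall: C = (3.322·9.800 + 0.5110·80.20)/3.833 = 19.19 mg/L.

19.2 mg/L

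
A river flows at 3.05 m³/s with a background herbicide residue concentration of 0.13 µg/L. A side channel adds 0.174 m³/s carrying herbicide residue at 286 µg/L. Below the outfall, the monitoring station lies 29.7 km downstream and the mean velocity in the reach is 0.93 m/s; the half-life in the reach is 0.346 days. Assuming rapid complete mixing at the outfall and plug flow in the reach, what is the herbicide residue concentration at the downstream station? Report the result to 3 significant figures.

7.42 µg/L

Mass balance: C = (3.050·0.1300 + 0.1740·286.0) / 3.224 = 50.16/3.224 = 15.56 µg/L.
Travel time t = 29.7·1000 / 0.93 = 31940 s = 8.871 h.
Half-life 0.346 d → k = ln 2 / 0.346 = 2.003 d⁻¹.
Applying C = C₀e^(−kt): 15.56 × 0.4769 = 7.420 µg/L.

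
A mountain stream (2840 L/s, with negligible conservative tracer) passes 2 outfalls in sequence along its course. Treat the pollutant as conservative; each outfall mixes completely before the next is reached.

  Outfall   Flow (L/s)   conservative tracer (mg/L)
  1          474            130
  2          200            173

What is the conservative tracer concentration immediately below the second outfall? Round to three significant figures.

Below outfall 1: Q → 3314 L/s, C = (2840·0 + 474.0·130.0)/3314 = 18.59 mg/L.
Below outfall 2: Q → 3514 L/s, C = (3314·18.59 + 200.0·173.0)/3514 = 27.38 mg/L.

27.4 mg/L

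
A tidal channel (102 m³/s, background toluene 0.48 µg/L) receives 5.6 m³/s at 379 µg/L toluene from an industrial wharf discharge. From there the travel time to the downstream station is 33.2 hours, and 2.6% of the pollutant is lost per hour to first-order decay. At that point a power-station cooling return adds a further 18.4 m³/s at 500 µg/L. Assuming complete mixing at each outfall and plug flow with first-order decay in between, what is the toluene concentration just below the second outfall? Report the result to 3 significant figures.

80.2 µg/L

After mixing, C = (102.0·0.4800 + 5.600·379.0) / 107.6 = 2171/107.6 = 20.18 µg/L; combined flow 107.6 m³/s.
2.6%/h lost → k = −ln(1 − 0.026) = 0.02634 h⁻¹.
Decay over the reach: 20.18·exp(−kt) = 20.18·0.4170 = 8.415 µg/L.
At the second outfall, C = (107.6·8.415 + 18.40·500.0) / (107.6 + 18.40) = 80.20 µg/L.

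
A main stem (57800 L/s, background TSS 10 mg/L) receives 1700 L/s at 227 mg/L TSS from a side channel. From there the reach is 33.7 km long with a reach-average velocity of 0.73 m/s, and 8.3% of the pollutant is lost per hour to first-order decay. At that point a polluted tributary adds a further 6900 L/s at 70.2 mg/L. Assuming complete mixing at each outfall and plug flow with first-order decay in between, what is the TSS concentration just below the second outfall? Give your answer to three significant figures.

12.1 mg/L

Mixed concentration C = ΣQC/ΣQ = (57800·10.00 + 1700·227.0) / 59500 = 963900/59500 = 16.20 mg/L; combined flow 59500 L/s.
Travel time t = 33.7·1000 / 0.73 = 46160 s = 12.82 h.
8.3%/h lost → k = −ln(1 − 0.083) = 0.08665 h⁻¹.
Applying C = C₀e^(−kt): 16.20 × 0.3292 = 5.333 mg/L.
At the second outfall, C = (59500·5.333 + 6900·70.20) / (59500 + 6900) = 12.07 mg/L.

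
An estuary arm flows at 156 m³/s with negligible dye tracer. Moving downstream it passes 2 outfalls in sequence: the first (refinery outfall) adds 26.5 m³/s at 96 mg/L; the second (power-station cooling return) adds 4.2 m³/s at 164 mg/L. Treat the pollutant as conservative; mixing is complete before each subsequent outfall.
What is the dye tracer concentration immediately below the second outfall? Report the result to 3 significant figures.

Below outfall 1: Q → 182.5 m³/s, C = (156.0·0 + 26.50·96.00)/182.5 = 13.94 mg/L.
Below outfall 2: Q → 186.7 m³/s, C = (182.5·13.94 + 4.200·164.0)/186.7 = 17.32 mg/L.

17.3 mg/L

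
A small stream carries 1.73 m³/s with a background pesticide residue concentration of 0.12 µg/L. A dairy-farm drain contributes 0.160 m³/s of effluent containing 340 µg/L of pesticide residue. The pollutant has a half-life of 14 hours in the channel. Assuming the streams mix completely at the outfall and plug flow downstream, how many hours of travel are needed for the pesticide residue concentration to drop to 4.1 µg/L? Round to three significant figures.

39.4 h

Mass balance: C = (1.730·0.1200 + 0.1600·340.0) / 1.890 = 54.61/1.890 = 28.89 µg/L.
Half-life 14 h → k = ln 2 / 14 = 0.04951 h⁻¹ = 1.188 d⁻¹.
28.89·exp(−k·t) = 4.1 → t = ln(28.89/4.1)/k = 142000 s = 39.44 h.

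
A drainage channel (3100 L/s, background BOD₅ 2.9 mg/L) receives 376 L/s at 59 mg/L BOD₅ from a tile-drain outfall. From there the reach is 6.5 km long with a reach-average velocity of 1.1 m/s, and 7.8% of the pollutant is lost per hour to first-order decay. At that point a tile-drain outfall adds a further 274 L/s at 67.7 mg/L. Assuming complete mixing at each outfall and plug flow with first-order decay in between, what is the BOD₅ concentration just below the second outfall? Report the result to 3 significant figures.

12.2 mg/L

Mixed concentration C = ΣQC/ΣQ = (3100·2.900 + 376.0·59.00) / 3476 = 31170/3476 = 8.968 mg/L; combined flow 3476 L/s.
Travel time t = 6.5·1000 / 1.1 = 5909 s = 1.641 h.
7.8%/h lost → k = −ln(1 − 0.078) = 0.08121 h⁻¹.
Decay over the reach: 8.968·exp(−kt) = 8.968·0.8752 = 7.849 mg/L.
At the second outfall, C = (3476·7.849 + 274.0·67.70) / (3476 + 274.0) = 12.22 mg/L.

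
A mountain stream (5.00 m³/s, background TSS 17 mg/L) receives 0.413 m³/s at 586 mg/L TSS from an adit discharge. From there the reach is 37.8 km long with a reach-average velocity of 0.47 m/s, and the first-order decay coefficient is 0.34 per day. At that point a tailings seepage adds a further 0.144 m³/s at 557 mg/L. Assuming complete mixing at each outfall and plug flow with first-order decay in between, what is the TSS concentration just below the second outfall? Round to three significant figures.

Mass balance: C = (5.000·17.00 + 0.4130·586.0) / 5.413 = 327.0/5.413 = 60.41 mg/L; combined flow 5.413 m³/s.
Travel time t = 37.8·1000 / 0.47 = 80430 s = 22.34 h.
Decay over the reach: 60.41·exp(−kt) = 60.41·0.7287 = 44.02 mg/L.
At the second outfall, C = (5.413·44.02 + 0.1440·557.0) / (5.413 + 0.1440) = 57.32 mg/L.

57.3 mg/L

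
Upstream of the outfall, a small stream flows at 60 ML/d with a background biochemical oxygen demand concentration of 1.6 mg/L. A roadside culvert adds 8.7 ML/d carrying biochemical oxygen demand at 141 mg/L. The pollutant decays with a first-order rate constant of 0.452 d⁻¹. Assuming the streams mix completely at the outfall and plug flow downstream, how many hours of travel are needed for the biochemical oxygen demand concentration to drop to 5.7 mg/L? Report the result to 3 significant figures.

64.6 h

Conservation of mass: C = (60.00·1.600 + 8.700·141.0) / 68.70 = 1323/68.70 = 19.25 mg/L.
19.25·exp(−k·t) = 5.7 → t = ln(19.25/5.7)/k = 232700 s = 64.63 h.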